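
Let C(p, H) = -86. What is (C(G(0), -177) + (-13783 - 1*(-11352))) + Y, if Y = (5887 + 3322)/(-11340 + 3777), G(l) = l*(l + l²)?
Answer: -19045280/7563 ≈ -2518.2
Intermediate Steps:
Y = -9209/7563 (Y = 9209/(-7563) = 9209*(-1/7563) = -9209/7563 ≈ -1.2176)
(C(G(0), -177) + (-13783 - 1*(-11352))) + Y = (-86 + (-13783 - 1*(-11352))) - 9209/7563 = (-86 + (-13783 + 11352)) - 9209/7563 = (-86 - 2431) - 9209/7563 = -2517 - 9209/7563 = -19045280/7563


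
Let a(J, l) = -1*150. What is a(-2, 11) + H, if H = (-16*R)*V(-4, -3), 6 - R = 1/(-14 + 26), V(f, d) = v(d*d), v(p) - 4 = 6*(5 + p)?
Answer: -25442/3 ≈ -8480.7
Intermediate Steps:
v(p) = 34 + 6*p (v(p) = 4 + 6*(5 + p) = 4 + (30 + 6*p) = 34 + 6*p)
V(f, d) = 34 + 6*d² (V(f, d) = 34 + 6*(d*d) = 34 + 6*d²)
R = 71/12 (R = 6 - 1/(-14 + 26) = 6 - 1/12 = 71/12 ≈ 5.9167)
a(J, l) = -150
H = -24992/3 (H = (-16*71/12)*(34 + 6*(-3)²) = -284*(34 + 6*9)/3 = -284*(34 + 54)/3 = -284/3*88 = -24992/3 ≈ -8330.7)
a(-2, 11) + H = -150 - 24992/3 = -25442/3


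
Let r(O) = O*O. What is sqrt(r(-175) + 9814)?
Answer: sqrt(40439) ≈ 201.09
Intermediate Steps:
r(O) = O**2
sqrt(r(-175) + 9814) = sqrt((-175)**2 + 9814) = sqrt(30625 + 9814) = sqrt(40439)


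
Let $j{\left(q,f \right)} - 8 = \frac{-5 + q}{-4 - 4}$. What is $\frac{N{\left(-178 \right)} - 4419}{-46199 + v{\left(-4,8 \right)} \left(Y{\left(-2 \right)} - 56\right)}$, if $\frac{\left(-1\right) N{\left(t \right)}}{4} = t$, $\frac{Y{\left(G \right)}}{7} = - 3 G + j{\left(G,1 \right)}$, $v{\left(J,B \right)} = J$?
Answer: $\frac{7414}{92783} \approx 0.079907$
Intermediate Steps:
$j{\left(q,f \right)} = \frac{69}{8} - \frac{q}{8}$ ($j{\left(q,f \right)} = 8 + \frac{-5 + q}{-4 - 4} = 8 + \frac{-5 + q}{-8} = 8 + \left(-5 + q\right) \left(- \frac{1}{8}\right) = 8 - \left(- \frac{5}{8} + \frac{q}{8}\right) = \frac{69}{8} - \frac{q}{8}$)
$Y{\left(G \right)} = \frac{483}{8} - \frac{175 G}{8}$ ($Y{\left(G \right)} = 7 \left(- 3 G - \left(- \frac{69}{8} + \frac{G}{8}\right)\right) = 7 \left(\frac{69}{8} - \frac{25 G}{8}\right) = \frac{483}{8} - \frac{175 G}{8}$)
$N{\left(t \right)} = - 4 t$
$\frac{N{\left(-178 \right)} - 4419}{-46199 + v{\left(-4,8 \right)} \left(Y{\left(-2 \right)} - 56\right)} = \frac{\left(-4\right) \left(-178\right) - 4419}{-46199 - 4 \left(\left(\frac{483}{8} - - \frac{175}{4}\right) - 56\right)} = \frac{712 - 4419}{-46199 - 4 \left(\left(\frac{483}{8} + \frac{175}{4}\right) - 56\right)} = - \frac{3707}{-46199 - 4 \left(\frac{833}{8} - 56\right)} = - \frac{3707}{-46199 - \frac{385}{2}} = - \frac{3707}{- \frac{92783}{2}} = \left(-3707\right) \left(- \frac{2}{92783}\right) = \frac{7414}{92783}$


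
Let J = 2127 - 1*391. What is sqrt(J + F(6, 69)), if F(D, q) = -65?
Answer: sqrt(1671) ≈ 40.878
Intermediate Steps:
J = 1736 (J = 2127 - 391 = 1736)
sqrt(J + F(6, 69)) = sqrt(1736 - 65) = sqrt(1671)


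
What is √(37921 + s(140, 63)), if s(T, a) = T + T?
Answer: √38201 ≈ 195.45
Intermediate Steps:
s(T, a) = 2*T
√(37921 + s(140, 63)) = √(37921 + 2*140) = √(37921 + 280) = √38201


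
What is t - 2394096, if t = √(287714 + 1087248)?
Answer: -2394096 + √1374962 ≈ -2.3929e+6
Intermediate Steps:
t = √1374962 ≈ 1172.6
t - 2394096 = √1374962 - 2394096 = -2394096 + √1374962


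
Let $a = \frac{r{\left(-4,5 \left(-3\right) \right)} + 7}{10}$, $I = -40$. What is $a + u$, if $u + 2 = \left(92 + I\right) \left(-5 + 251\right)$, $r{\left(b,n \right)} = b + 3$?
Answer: $\frac{63953}{5} \approx 12791.0$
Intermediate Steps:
$r{\left(b,n \right)} = 3 + b$
$a = \frac{3}{5}$ ($a = \frac{\left(3 - 4\right) + 7}{10} = \frac{-1 + 7}{10} = \frac{1}{10} \cdot 6 = \frac{3}{5} \approx 0.6$)
$u = 12790$ ($u = -2 + \left(92 - 40\right) \left(-5 + 251\right) = -2 + 52 \cdot 246 = -2 + 12792 = 12790$)
$a + u = \frac{3}{5} + 12790 = \frac{63953}{5}$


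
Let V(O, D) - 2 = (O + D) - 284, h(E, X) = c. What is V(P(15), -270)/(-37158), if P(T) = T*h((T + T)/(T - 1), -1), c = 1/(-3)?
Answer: 557/37158 ≈ 0.014990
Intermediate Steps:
c = -1/3 ≈ -0.33333
h(E, X) = -1/3
P(T) = -T/3 (P(T) = T*(-1/3) = -T/3)
V(O, D) = -282 + D + O (V(O, D) = 2 + ((O + D) - 284) = 2 + ((D + O) - 284) = 2 + (-284 + D + O) = -282 + D + O)
V(P(15), -270)/(-37158) = (-282 - 270 - 1/3*15)/(-37158) = (-282 - 270 - 5)*(-1/37158) = -557*(-1/37158) = 557/37158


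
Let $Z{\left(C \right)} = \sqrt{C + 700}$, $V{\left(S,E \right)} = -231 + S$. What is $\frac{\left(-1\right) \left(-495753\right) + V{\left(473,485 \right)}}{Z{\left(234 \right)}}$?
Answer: $\frac{495995 \sqrt{934}}{934} \approx 16229.0$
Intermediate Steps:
$Z{\left(C \right)} = \sqrt{700 + C}$
$\frac{\left(-1\right) \left(-495753\right) + V{\left(473,485 \right)}}{Z{\left(234 \right)}} = \frac{\left(-1\right) \left(-495753\right) + \left(-231 + 473\right)}{\sqrt{700 + 234}} = \frac{495753 + 242}{\sqrt{934}} = 495995 \frac{\sqrt{934}}{934} = \frac{495995 \sqrt{934}}{934}$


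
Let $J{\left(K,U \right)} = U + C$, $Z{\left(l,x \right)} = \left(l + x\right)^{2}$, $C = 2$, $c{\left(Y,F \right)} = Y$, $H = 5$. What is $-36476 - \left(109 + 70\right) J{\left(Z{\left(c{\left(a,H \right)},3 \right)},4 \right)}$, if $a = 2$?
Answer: $-37550$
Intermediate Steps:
$J{\left(K,U \right)} = 2 + U$ ($J{\left(K,U \right)} = U + 2 = 2 + U$)
$-36476 - \left(109 + 70\right) J{\left(Z{\left(c{\left(a,H \right)},3 \right)},4 \right)} = -36476 - \left(109 + 70\right) \left(2 + 4\right) = -36476 - 179 \cdot 6 = -36476 - 1074 = -37550$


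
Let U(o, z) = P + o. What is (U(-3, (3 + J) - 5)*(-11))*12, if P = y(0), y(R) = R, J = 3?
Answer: 396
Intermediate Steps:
P = 0
U(o, z) = o (U(o, z) = 0 + o = o)
(U(-3, (3 + J) - 5)*(-11))*12 = -3*(-11)*12 = 33*12 = 396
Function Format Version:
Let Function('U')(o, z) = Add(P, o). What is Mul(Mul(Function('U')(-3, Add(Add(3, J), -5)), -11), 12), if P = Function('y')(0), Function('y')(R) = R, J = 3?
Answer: 396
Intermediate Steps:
P = 0
Function('U')(o, z) = o (Function('U')(o, z) = Add(0, o) = o)
Mul(Mul(Function('U')(-3, Add(Add(3, J), -5)), -11), 12) = Mul(Mul(-3, -11), 12) = Mul(33, 12) = 396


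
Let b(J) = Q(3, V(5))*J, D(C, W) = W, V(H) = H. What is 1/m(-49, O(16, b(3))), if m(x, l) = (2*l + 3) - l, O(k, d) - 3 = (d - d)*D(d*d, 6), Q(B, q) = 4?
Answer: ⅙ ≈ 0.16667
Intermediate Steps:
b(J) = 4*J
O(k, d) = 3 (O(k, d) = 3 + (d - d)*6 = 3 + 0*6 = 3 + 0 = 3)
m(x, l) = 3 + l (m(x, l) = (3 + 2*l) - l = 3 + l)
1/m(-49, O(16, b(3))) = 1/(3 + 3) = 1/6 = ⅙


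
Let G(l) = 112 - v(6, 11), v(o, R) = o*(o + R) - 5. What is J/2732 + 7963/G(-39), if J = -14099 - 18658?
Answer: 21263561/40980 ≈ 518.88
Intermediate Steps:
v(o, R) = -5 + o*(R + o) (v(o, R) = o*(R + o) - 5 = -5 + o*(R + o))
J = -32757
G(l) = 15 (G(l) = 112 - (-5 + 6**2 + 11*6) = 112 - (-5 + 36 + 66) = 112 - 1*97 = 112 - 97 = 15)
J/2732 + 7963/G(-39) = -32757/2732 + 7963/15 = 21263561/40980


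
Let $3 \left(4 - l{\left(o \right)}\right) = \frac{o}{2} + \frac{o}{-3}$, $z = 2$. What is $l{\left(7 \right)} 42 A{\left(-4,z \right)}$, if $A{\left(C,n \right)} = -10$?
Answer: $- \frac{4550}{3} \approx -1516.7$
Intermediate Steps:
$l{\left(o \right)} = 4 - \frac{o}{18}$ ($l{\left(o \right)} = 4 - \frac{\frac{o}{2} + \frac{o}{-3}}{3} = 4 - \frac{o \frac{1}{2} + o \left(- \frac{1}{3}\right)}{3} = 4 - \frac{\frac{o}{2} - \frac{o}{3}}{3} = 4 - \frac{\frac{1}{6} o}{3} = 4 - \frac{o}{18}$)
$l{\left(7 \right)} 42 A{\left(-4,z \right)} = \left(4 - \frac{7}{18}\right) 42 \left(-10\right) = \frac{65}{18} \cdot 42 \left(-10\right) = \frac{455}{3} \left(-10\right) = - \frac{4550}{3}$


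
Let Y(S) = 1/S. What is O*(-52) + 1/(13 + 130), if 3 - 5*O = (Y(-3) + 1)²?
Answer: -170983/6435 ≈ -26.571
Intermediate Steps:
O = 23/45 (O = ⅗ - (1/(-3) + 1)²/5 = ⅗ - (-⅓ + 1)²/5 = ⅗ - (⅔)²/5 = ⅗ - ⅕*4/9 = ⅗ - 4/45 = 23/45 ≈ 0.51111)
O*(-52) + 1/(13 + 130) = (23/45)*(-52) + 1/(13 + 130) = -1196/45 + 1/143 = -170983/6435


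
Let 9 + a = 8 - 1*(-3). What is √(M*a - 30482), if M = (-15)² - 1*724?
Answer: 2*I*√7870 ≈ 177.43*I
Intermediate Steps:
a = 2 (a = -9 + (8 - 1*(-3)) = -9 + (8 + 3) = -9 + 11 = 2)
M = -499 (M = 225 - 724 = -499)
√(M*a - 30482) = √(-499*2 - 30482) = √(-998 - 30482) = √(-31480) = 2*I*√7870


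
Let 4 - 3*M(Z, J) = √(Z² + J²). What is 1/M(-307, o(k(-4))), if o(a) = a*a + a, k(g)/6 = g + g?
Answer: -4/1727923 - √5183785/1727923 ≈ -0.0013200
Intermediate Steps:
k(g) = 12*g (k(g) = 6*(g + g) = 6*(2*g) = 12*g)
o(a) = a + a² (o(a) = a² + a = a + a²)
M(Z, J) = 4/3 - √(J² + Z²)/3 (M(Z, J) = 4/3 - √(Z² + J²)/3 = 4/3 - √(J² + Z²)/3)
1/M(-307, o(k(-4))) = 1/(4/3 - √(((12*(-4))*(1 + 12*(-4)))² + (-307)²)/3) = 1/(4/3 - √((-48*(1 - 48))² + 94249)/3) = 1/(4/3 - √((-48*(-47))² + 94249)/3) = 1/(4/3 - √(2256² + 94249)/3) = 1/(4/3 - √(5089536 + 94249)/3) = 1/(4/3 - √5183785/3)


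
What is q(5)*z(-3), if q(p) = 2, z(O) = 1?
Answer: 2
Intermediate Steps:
q(5)*z(-3) = 2*1 = 2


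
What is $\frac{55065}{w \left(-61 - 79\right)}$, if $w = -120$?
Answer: $\frac{3671}{1120} \approx 3.2777$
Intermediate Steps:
$\frac{55065}{w \left(-61 - 79\right)} = \frac{55065}{\left(-120\right) \left(-61 - 79\right)} = \frac{55065}{\left(-120\right) \left(-140\right)} = \frac{55065}{16800} = 55065 \cdot \frac{1}{16800} = \frac{3671}{1120}$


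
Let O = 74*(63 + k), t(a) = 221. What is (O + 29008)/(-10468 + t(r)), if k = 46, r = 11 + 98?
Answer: -37074/10247 ≈ -3.6180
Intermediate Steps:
r = 109
O = 8066 (O = 74*(63 + 46) = 74*109 = 8066)
(O + 29008)/(-10468 + t(r)) = (8066 + 29008)/(-10468 + 221) = 37074/(-10247) = 37074*(-1/10247) = -37074/10247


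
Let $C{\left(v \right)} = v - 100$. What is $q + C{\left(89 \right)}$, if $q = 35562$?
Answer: $35551$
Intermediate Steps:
$C{\left(v \right)} = -100 + v$ ($C{\left(v \right)} = v - 100 = -100 + v$)
$q + C{\left(89 \right)} = 35562 + \left(-100 + 89\right) = 35562 - 11 = 35551$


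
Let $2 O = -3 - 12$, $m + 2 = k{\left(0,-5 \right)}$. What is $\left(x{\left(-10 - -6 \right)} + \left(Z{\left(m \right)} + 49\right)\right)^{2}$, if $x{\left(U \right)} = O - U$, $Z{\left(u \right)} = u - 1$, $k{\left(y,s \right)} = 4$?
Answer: $\frac{8649}{4} \approx 2162.3$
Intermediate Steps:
$m = 2$ ($m = -2 + 4 = 2$)
$Z{\left(u \right)} = -1 + u$ ($Z{\left(u \right)} = u - 1 = -1 + u$)
$O = - \frac{15}{2}$ ($O = \frac{-3 - 12}{2} = \frac{1}{2} \left(-15\right) = - \frac{15}{2} \approx -7.5$)
$x{\left(U \right)} = - \frac{15}{2} - U$
$\left(x{\left(-10 - -6 \right)} + \left(Z{\left(m \right)} + 49\right)\right)^{2} = \left(\left(- \frac{15}{2} - \left(-10 - -6\right)\right) + \left(\left(-1 + 2\right) + 49\right)\right)^{2} = \left(\left(- \frac{15}{2} - \left(-10 + 6\right)\right) + \left(1 + 49\right)\right)^{2} = \left(\left(- \frac{15}{2} - -4\right) + 50\right)^{2} = \left(\left(- \frac{15}{2} + 4\right) + 50\right)^{2} = \left(- \frac{7}{2} + 50\right)^{2} = \left(\frac{93}{2}\right)^{2} = \frac{8649}{4}$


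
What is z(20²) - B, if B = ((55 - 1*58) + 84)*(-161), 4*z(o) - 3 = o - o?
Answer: 52167/4 ≈ 13042.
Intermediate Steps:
z(o) = ¾ (z(o) = ¾ + (o - o)/4 = ¾ + (¼)*0 = ¾ + 0 = ¾)
B = -13041 (B = ((55 - 58) + 84)*(-161) = (-3 + 84)*(-161) = 81*(-161) = -13041)
z(20²) - B = ¾ - 1*(-13041) = ¾ + 13041 = 52167/4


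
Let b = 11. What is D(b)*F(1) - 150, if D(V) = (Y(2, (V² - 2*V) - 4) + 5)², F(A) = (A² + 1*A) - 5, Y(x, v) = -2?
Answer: -177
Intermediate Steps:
F(A) = -5 + A + A² (F(A) = (A² + A) - 5 = (A + A²) - 5 = -5 + A + A²)
D(V) = 9 (D(V) = (-2 + 5)² = 3² = 9)
D(b)*F(1) - 150 = 9*(-5 + 1 + 1²) - 150 = 9*(-5 + 1 + 1) - 150 = 9*(-3) - 150 = -27 - 150 = -177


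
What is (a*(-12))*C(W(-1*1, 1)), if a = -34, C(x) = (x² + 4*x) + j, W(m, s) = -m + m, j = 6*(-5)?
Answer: -12240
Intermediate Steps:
j = -30
W(m, s) = 0
C(x) = -30 + x² + 4*x (C(x) = (x² + 4*x) - 30 = -30 + x² + 4*x)
(a*(-12))*C(W(-1*1, 1)) = (-34*(-12))*(-30 + 0² + 4*0) = 408*(-30 + 0 + 0) = 408*(-30) = -12240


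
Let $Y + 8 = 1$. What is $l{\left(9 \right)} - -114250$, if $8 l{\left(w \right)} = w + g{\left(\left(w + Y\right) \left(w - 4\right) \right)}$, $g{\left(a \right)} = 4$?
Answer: $\frac{914013}{8} \approx 1.1425 \cdot 10^{5}$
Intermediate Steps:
$Y = -7$ ($Y = -8 + 1 = -7$)
$l{\left(w \right)} = \frac{1}{2} + \frac{w}{8}$ ($l{\left(w \right)} = \frac{w + 4}{8} = \frac{4 + w}{8} = \frac{1}{2} + \frac{w}{8}$)
$l{\left(9 \right)} - -114250 = \left(\frac{1}{2} + \frac{1}{8} \cdot 9\right) - -114250 = \left(\frac{1}{2} + \frac{9}{8}\right) + 114250 = \frac{13}{8} + 114250 = \frac{914013}{8}$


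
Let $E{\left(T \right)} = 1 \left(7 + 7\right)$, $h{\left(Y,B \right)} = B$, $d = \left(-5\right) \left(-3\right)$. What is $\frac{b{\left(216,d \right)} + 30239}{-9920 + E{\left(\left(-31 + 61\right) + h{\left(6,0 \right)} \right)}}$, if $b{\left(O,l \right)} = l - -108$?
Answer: $- \frac{15181}{4953} \approx -3.065$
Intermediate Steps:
$d = 15$
$b{\left(O,l \right)} = 108 + l$ ($b{\left(O,l \right)} = l + 108 = 108 + l$)
$E{\left(T \right)} = 14$ ($E{\left(T \right)} = 1 \cdot 14 = 14$)
$\frac{b{\left(216,d \right)} + 30239}{-9920 + E{\left(\left(-31 + 61\right) + h{\left(6,0 \right)} \right)}} = \frac{\left(108 + 15\right) + 30239}{-9920 + 14} = \frac{123 + 30239}{-9906} = 30362 \left(- \frac{1}{9906}\right) = - \frac{15181}{4953}$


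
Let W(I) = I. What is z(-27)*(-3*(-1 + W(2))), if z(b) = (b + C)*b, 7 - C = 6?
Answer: -2106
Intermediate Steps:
C = 1 (C = 7 - 1*6 = 7 - 6 = 1)
z(b) = b*(1 + b) (z(b) = (b + 1)*b = (1 + b)*b = b*(1 + b))
z(-27)*(-3*(-1 + W(2))) = (-27*(1 - 27))*(-3*(-1 + 2)) = (-27*(-26))*(-3*1) = 702*(-3) = -2106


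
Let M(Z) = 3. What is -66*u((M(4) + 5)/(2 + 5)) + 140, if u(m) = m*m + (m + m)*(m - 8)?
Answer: 53324/49 ≈ 1088.2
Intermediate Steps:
u(m) = m**2 + 2*m*(-8 + m) (u(m) = m**2 + (2*m)*(-8 + m) = m**2 + 2*m*(-8 + m))
-66*u((M(4) + 5)/(2 + 5)) + 140 = -66*(3 + 5)/(2 + 5)*(-16 + 3*((3 + 5)/(2 + 5))) + 140 = -66*8/7*(-16 + 3*(8/7)) + 140 = -66*(1/7)*8*(-16 + 3*((1/7)*8)) + 140 = -528*(-16 + 3*(8/7))/7 + 140 = -528*(-16 + 24/7)/7 + 140 = -528*(-88)/(7*7) + 140 = -66*(-704/49) + 140 = 46464/49 + 140 = 53324/49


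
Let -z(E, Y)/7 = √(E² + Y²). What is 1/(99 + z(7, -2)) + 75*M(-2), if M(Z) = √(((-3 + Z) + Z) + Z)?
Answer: 99/7204 + 225*I + 7*√53/7204 ≈ 0.020816 + 225.0*I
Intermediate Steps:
z(E, Y) = -7*√(E² + Y²)
M(Z) = √(-3 + 3*Z) (M(Z) = √((-3 + 2*Z) + Z) = √(-3 + 3*Z))
1/(99 + z(7, -2)) + 75*M(-2) = 1/(99 - 7*√(7² + (-2)²)) + 75*√(-3 + 3*(-2)) = 1/(99 - 7*√(49 + 4)) + 75*√(-3 - 6) = 1/(99 - 7*√53) + 75*√(-9) = 1/(99 - 7*√53) + 75*(3*I) = 1/(99 - 7*√53) + 225*I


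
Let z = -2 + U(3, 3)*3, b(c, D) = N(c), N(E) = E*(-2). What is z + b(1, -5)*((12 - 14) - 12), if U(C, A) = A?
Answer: 35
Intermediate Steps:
N(E) = -2*E
b(c, D) = -2*c
z = 7 (z = -2 + 3*3 = -2 + 9 = 7)
z + b(1, -5)*((12 - 14) - 12) = 7 + (-2*1)*((12 - 14) - 12) = 7 - 2*(-2 - 12) = 7 - 2*(-14) = 7 + 28 = 35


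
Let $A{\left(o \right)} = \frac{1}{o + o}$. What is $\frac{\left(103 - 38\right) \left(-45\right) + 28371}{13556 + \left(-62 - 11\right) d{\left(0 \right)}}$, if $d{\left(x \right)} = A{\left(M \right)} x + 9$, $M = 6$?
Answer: $\frac{25446}{12899} \approx 1.9727$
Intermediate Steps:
$A{\left(o \right)} = \frac{1}{2 o}$
$d{\left(x \right)} = 9 + \frac{x}{12}$ ($d{\left(x \right)} = \frac{1}{2 \cdot 6} x + 9 = \frac{1}{2} \cdot \frac{1}{6} x + 9 = \frac{x}{12} + 9 = 9 + \frac{x}{12}$)
$\frac{\left(103 - 38\right) \left(-45\right) + 28371}{13556 + \left(-62 - 11\right) d{\left(0 \right)}} = \frac{\left(103 - 38\right) \left(-45\right) + 28371}{13556 + \left(-62 - 11\right) \left(9 + \frac{1}{12} \cdot 0\right)} = \frac{65 \left(-45\right) + 28371}{13556 - 73 \left(9 + 0\right)} = \frac{-2925 + 28371}{13556 - 657} = \frac{25446}{13556 - 657} = \frac{25446}{12899}$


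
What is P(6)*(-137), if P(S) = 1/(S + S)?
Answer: -137/12 ≈ -11.417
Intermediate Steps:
P(S) = 1/(2*S)
P(6)*(-137) = ((½)/6)*(-137) = ((½)*(⅙))*(-137) = (1/12)*(-137) = -137/12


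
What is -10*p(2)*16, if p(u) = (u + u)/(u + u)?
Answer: -160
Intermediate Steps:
p(u) = 1 (p(u) = (2*u)/((2*u)) = (2*u)*(1/(2*u)) = 1)
-10*p(2)*16 = -10*1*16 = -10*16 = -160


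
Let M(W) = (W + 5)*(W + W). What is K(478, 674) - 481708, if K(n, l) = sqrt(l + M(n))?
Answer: -481708 + sqrt(462422) ≈ -4.8103e+5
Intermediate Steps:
M(W) = 2*W*(5 + W) (M(W) = (5 + W)*(2*W) = 2*W*(5 + W))
K(n, l) = sqrt(l + 2*n*(5 + n))
K(478, 674) - 481708 = sqrt(674 + 2*478*(5 + 478)) - 481708 = sqrt(674 + 2*478*483) - 481708 = sqrt(674 + 461748) - 481708 = sqrt(462422) - 481708 = -481708 + sqrt(462422)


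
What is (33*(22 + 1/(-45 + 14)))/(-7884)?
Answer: -2497/27156 ≈ -0.091950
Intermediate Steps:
(33*(22 + 1/(-45 + 14)))/(-7884) = (33*(22 + 1/(-31)))*(-1/7884) = (33*(22 - 1/31))*(-1/7884) = (33*(681/31))*(-1/7884) = (22473/31)*(-1/7884) = -2497/27156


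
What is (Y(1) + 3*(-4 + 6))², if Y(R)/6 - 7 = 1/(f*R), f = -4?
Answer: 8649/4 ≈ 2162.3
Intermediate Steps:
Y(R) = 42 - 3/(2*R) (Y(R) = 42 + 6/((-4*R)) = 42 + 6*(-1/(4*R)) = 42 - 3/(2*R))
(Y(1) + 3*(-4 + 6))² = ((42 - 3/2/1) + 3*(-4 + 6))² = ((42 - 3/2*1) + 3*2)² = ((42 - 3/2) + 6)² = (81/2 + 6)² = (93/2)² = 8649/4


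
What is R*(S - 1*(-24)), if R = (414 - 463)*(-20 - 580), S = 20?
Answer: 1293600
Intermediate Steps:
R = 29400 (R = -49*(-600) = 29400)
R*(S - 1*(-24)) = 29400*(20 - 1*(-24)) = 29400*(20 + 24) = 29400*44 = 1293600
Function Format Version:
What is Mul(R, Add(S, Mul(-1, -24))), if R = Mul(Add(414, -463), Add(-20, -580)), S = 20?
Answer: 1293600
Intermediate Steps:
R = 29400 (R = Mul(-49, -600) = 29400)
Mul(R, Add(S, Mul(-1, -24))) = Mul(29400, Add(20, Mul(-1, -24))) = Mul(29400, Add(20, 24)) = Mul(29400, 44) = 1293600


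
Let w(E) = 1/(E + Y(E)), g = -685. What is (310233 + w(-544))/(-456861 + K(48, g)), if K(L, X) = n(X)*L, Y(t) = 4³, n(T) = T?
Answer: -148911839/235075680 ≈ -0.63346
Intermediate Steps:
Y(t) = 64
w(E) = 1/(64 + E) (w(E) = 1/(E + 64) = 1/(64 + E))
K(L, X) = L*X (K(L, X) = X*L = L*X)
(310233 + w(-544))/(-456861 + K(48, g)) = (310233 + 1/(64 - 544))/(-456861 + 48*(-685)) = (310233 + 1/(-480))/(-456861 - 32880) = (310233 - 1/480)/(-489741) = (148911839/480)*(-1/489741) = -148911839/235075680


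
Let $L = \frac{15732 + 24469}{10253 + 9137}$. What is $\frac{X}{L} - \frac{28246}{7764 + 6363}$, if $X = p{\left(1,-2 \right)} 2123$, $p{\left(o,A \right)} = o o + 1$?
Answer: $\frac{165991363562}{81131361} \approx 2046.0$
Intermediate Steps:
$L = \frac{5743}{2770}$ ($L = \frac{40201}{19390} = 40201 \cdot \frac{1}{19390} = \frac{5743}{2770} \approx 2.0733$)
$p{\left(o,A \right)} = 1 + o^{2}$ ($p{\left(o,A \right)} = o^{2} + 1 = 1 + o^{2}$)
$X = 4246$ ($X = \left(1 + 1^{2}\right) 2123 = \left(1 + 1\right) 2123 = 2 \cdot 2123 = 4246$)
$\frac{X}{L} - \frac{28246}{7764 + 6363} = \frac{4246}{\frac{5743}{2770}} - \frac{28246}{7764 + 6363} = 4246 \cdot \frac{2770}{5743} - \frac{28246}{14127} = \frac{11761420}{5743} - \frac{28246}{14127} = \frac{165991363562}{81131361}$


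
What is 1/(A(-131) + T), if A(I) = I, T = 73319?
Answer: 1/73188 ≈ 1.3663e-5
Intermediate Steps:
1/(A(-131) + T) = 1/(-131 + 73319) = 1/73188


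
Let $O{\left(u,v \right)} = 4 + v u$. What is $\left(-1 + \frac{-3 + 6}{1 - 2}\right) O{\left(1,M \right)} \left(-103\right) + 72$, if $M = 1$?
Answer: $2132$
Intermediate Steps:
$O{\left(u,v \right)} = 4 + u v$
$\left(-1 + \frac{-3 + 6}{1 - 2}\right) O{\left(1,M \right)} \left(-103\right) + 72 = \left(-1 + \frac{-3 + 6}{1 - 2}\right) \left(4 + 1 \cdot 1\right) \left(-103\right) + 72 = \left(-1 + \frac{3}{-1}\right) \left(4 + 1\right) \left(-103\right) + 72 = \left(-1 + 3 \left(-1\right)\right) 5 \left(-103\right) + 72 = \left(-1 - 3\right) 5 \left(-103\right) + 72 = \left(-4\right) 5 \left(-103\right) + 72 = \left(-20\right) \left(-103\right) + 72 = 2060 + 72 = 2132$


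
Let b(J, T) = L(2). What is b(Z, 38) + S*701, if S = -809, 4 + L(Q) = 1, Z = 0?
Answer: -567112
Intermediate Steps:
L(Q) = -3 (L(Q) = -4 + 1 = -3)
b(J, T) = -3
b(Z, 38) + S*701 = -3 - 809*701 = -3 - 567109 = -567112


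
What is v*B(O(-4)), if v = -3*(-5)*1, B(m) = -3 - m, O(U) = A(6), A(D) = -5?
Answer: 30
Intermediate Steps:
O(U) = -5
v = 15 (v = 15*1 = 15)
v*B(O(-4)) = 15*(-3 - 1*(-5)) = 15*(-3 + 5) = 15*2 = 30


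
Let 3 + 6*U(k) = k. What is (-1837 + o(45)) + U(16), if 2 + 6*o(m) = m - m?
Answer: -11011/6 ≈ -1835.2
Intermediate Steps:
U(k) = -½ + k/6
o(m) = -⅓ (o(m) = -⅓ + (m - m)/6 = -⅓ + (⅙)*0 = -⅓ + 0 = -⅓)
(-1837 + o(45)) + U(16) = (-1837 - ⅓) + (-½ + (⅙)*16) = -5512/3 + (-½ + 8/3) = -5512/3 + 13/6 = -11011/6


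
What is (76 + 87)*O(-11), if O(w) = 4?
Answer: 652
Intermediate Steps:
(76 + 87)*O(-11) = (76 + 87)*4 = 163*4 = 652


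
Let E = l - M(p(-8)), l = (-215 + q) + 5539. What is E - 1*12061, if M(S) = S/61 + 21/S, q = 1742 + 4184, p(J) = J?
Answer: -394423/488 ≈ -808.24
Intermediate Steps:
q = 5926
l = 11250 (l = (-215 + 5926) + 5539 = 5711 + 5539 = 11250)
M(S) = 21/S + S/61 (M(S) = S*(1/61) + 21/S = S/61 + 21/S = 21/S + S/61)
E = 5491345/488 (E = 11250 - (21/(-8) + (1/61)*(-8)) = 11250 - (21*(-⅛) - 8/61) = 11250 - (-21/8 - 8/61) = 11250 - 1*(-1345/488) = 11250 + 1345/488 = 5491345/488 ≈ 11253.)
E - 1*12061 = 5491345/488 - 1*12061 = 5491345/488 - 12061 = -394423/488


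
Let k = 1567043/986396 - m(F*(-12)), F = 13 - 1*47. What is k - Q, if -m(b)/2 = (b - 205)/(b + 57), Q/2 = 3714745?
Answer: -3407713807236829/458674140 ≈ -7.4295e+6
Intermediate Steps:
F = -34 (F = 13 - 47 = -34)
Q = 7429490 (Q = 2*3714745 = 7429490)
m(b) = -2*(-205 + b)/(57 + b) (m(b) = -2*(b - 205)/(b + 57) = -2*(-205 + b)/(57 + b))
k = 1129151771/458674140 (k = 1567043/986396 - 2*(205 - (-34)*(-12))/(57 - 34*(-12)) = 1567043*(1/986396) - 2*(205 - 1*408)/(57 + 408) = 1567043/986396 - 2*(205 - 408)/465 = 1567043/986396 - 2*(-203)/465 = 1567043/986396 - 1*(-406/465) = 1567043/986396 + 406/465 = 1129151771/458674140 ≈ 2.4618)
k - Q = 1129151771/458674140 - 1*7429490 = 1129151771/458674140 - 7429490 = -3407713807236829/458674140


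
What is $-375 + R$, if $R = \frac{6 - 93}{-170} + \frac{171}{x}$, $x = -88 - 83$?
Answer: $- \frac{63833}{170} \approx -375.49$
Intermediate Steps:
$x = -171$
$R = - \frac{83}{170}$ ($R = \frac{6 - 93}{-170} + \frac{171}{-171} = \left(-87\right) \left(- \frac{1}{170}\right) + 171 \left(- \frac{1}{171}\right) = \frac{87}{170} - 1 = - \frac{83}{170} \approx -0.48824$)
$-375 + R = -375 - \frac{83}{170} = - \frac{63833}{170}$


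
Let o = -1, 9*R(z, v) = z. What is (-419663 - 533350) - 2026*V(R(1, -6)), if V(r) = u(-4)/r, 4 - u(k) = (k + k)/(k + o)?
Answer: -4983873/5 ≈ -9.9678e+5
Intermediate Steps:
R(z, v) = z/9
u(k) = 4 - 2*k/(-1 + k) (u(k) = 4 - (k + k)/(k - 1) = 4 - 2*k/(-1 + k))
V(r) = 12/(5*r) (V(r) = (2*(-2 - 4)/(-1 - 4))/r = (2*(-6)/(-5))/r = (2*(-⅕)*(-6))/r = 12/(5*r))
(-419663 - 533350) - 2026*V(R(1, -6)) = (-419663 - 533350) - 24312/(5*((⅑)*1)) = -953013 - 24312/(5*⅑) = -953013 - 24312*9/5 = -953013 - 2026*108/5 = -953013 - 218808/5 = -4983873/5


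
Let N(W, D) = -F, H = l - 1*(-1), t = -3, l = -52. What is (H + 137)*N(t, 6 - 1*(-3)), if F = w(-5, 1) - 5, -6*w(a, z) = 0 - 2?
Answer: 1204/3 ≈ 401.33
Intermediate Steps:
w(a, z) = ⅓ (w(a, z) = -(0 - 2)/6 = -⅙*(-2) = ⅓)
F = -14/3 (F = ⅓ - 5 = -14/3 ≈ -4.6667)
H = -51 (H = -52 - 1*(-1) = -52 + 1 = -51)
N(W, D) = 14/3 (N(W, D) = -1*(-14/3) = 14/3)
(H + 137)*N(t, 6 - 1*(-3)) = (-51 + 137)*(14/3) = 86*(14/3) = 1204/3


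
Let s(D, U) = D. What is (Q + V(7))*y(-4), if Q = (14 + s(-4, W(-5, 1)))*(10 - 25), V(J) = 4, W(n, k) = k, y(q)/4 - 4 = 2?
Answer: -3504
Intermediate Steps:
y(q) = 24 (y(q) = 16 + 4*2 = 16 + 8 = 24)
Q = -150 (Q = (14 - 4)*(10 - 25) = 10*(-15) = -150)
(Q + V(7))*y(-4) = (-150 + 4)*24 = -146*24 = -3504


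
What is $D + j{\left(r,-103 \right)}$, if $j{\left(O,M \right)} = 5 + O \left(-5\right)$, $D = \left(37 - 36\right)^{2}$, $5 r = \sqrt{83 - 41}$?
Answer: $6 - \sqrt{42} \approx -0.48074$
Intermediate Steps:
$r = \frac{\sqrt{42}}{5}$ ($r = \frac{\sqrt{83 - 41}}{5} = \frac{\sqrt{42}}{5} \approx 1.2961$)
$D = 1$ ($D = \left(37 - 36\right)^{2} = 1^{2} = 1$)
$j{\left(O,M \right)} = 5 - 5 O$
$D + j{\left(r,-103 \right)} = 1 + \left(5 - 5 \frac{\sqrt{42}}{5}\right) = 1 + \left(5 - \sqrt{42}\right) = 6 - \sqrt{42}$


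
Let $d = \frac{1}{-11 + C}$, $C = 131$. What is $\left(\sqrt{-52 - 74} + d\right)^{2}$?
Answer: $- \frac{1814399}{14400} + \frac{i \sqrt{14}}{20} \approx -126.0 + 0.18708 i$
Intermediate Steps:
$d = \frac{1}{120}$ ($d = \frac{1}{-11 + 131} = \frac{1}{120} \approx 0.0083333$)
$\left(\sqrt{-52 - 74} + d\right)^{2} = \left(\sqrt{-52 - 74} + \frac{1}{120}\right)^{2} = \left(\sqrt{-126} + \frac{1}{120}\right)^{2} = \left(3 i \sqrt{14} + \frac{1}{120}\right)^{2} = \left(\frac{1}{120} + 3 i \sqrt{14}\right)^{2}$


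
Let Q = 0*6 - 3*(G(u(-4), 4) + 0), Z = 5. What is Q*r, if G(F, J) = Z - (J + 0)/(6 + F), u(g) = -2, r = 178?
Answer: -2136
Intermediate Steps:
G(F, J) = 5 - J/(6 + F) (G(F, J) = 5 - (J + 0)/(6 + F) = 5 - J/(6 + F))
Q = -12 (Q = 0*6 - 3*((30 - 1*4 + 5*(-2))/(6 - 2) + 0) = 0 - 3*((30 - 4 - 10)/4 + 0) = 0 - 3*((1/4)*16 + 0) = 0 - 3*(4 + 0) = 0 - 3*4 = 0 - 12 = -12)
Q*r = -12*178 = -2136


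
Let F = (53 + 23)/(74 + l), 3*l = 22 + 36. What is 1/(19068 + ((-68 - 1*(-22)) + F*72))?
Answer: 35/667822 ≈ 5.2409e-5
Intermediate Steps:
l = 58/3 (l = (22 + 36)/3 = (⅓)*58 = 58/3 ≈ 19.333)
F = 57/70 (F = (53 + 23)/(74 + 58/3) = 76/(280/3) = 76*(3/280) = 57/70 ≈ 0.81429)
1/(19068 + ((-68 - 1*(-22)) + F*72)) = 1/(19068 + ((-68 - 1*(-22)) + (57/70)*72)) = 1/(19068 + ((-68 + 22) + 2052/35)) = 1/(19068 + (-46 + 2052/35)) = 1/(19068 + 442/35) = 1/(667822/35) = 35/667822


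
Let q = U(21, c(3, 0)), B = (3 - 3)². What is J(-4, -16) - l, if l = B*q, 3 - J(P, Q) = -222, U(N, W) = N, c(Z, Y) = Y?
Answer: 225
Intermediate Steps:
B = 0 (B = 0² = 0)
J(P, Q) = 225 (J(P, Q) = 3 - 1*(-222) = 3 + 222 = 225)
q = 21
l = 0 (l = 0*21 = 0)
J(-4, -16) - l = 225 - 1*0 = 225 + 0 = 225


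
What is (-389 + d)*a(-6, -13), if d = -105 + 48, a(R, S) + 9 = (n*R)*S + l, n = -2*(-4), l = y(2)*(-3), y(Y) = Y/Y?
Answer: -272952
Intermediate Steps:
y(Y) = 1
l = -3 (l = 1*(-3) = -3)
n = 8
a(R, S) = -12 + 8*R*S (a(R, S) = -9 + ((8*R)*S - 3) = -9 + (8*R*S - 3) = -9 + (-3 + 8*R*S) = -12 + 8*R*S)
d = -57
(-389 + d)*a(-6, -13) = (-389 - 57)*(-12 + 8*(-6)*(-13)) = -446*(-12 + 624) = -446*612 = -272952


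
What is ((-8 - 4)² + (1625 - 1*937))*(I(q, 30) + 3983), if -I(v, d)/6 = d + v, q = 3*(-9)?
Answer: 3298880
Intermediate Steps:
q = -27
I(v, d) = -6*d - 6*v (I(v, d) = -6*(d + v) = -6*d - 6*v)
((-8 - 4)² + (1625 - 1*937))*(I(q, 30) + 3983) = ((-8 - 4)² + (1625 - 1*937))*((-6*30 - 6*(-27)) + 3983) = ((-12)² + (1625 - 937))*((-180 + 162) + 3983) = (144 + 688)*(-18 + 3983) = 832*3965 = 3298880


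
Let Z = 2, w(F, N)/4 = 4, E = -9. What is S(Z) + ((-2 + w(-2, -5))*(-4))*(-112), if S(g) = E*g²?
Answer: 6236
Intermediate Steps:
w(F, N) = 16 (w(F, N) = 4*4 = 16)
S(g) = -9*g²
S(Z) + ((-2 + w(-2, -5))*(-4))*(-112) = -9*2² + ((-2 + 16)*(-4))*(-112) = -9*4 + (14*(-4))*(-112) = -36 - 56*(-112) = -36 + 6272 = 6236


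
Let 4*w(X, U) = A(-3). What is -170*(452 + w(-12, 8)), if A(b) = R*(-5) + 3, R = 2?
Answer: -153085/2 ≈ -76543.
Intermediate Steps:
A(b) = -7 (A(b) = 2*(-5) + 3 = -10 + 3 = -7)
w(X, U) = -7/4 (w(X, U) = (¼)*(-7) = -7/4)
-170*(452 + w(-12, 8)) = -170*(452 - 7/4) = -170*1801/4 = -153085/2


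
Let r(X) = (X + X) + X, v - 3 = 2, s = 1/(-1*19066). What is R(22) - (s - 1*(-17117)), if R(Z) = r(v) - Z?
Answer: -326486183/19066 ≈ -17124.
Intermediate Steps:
s = -1/19066 (s = 1/(-19066) = -1/19066 ≈ -5.2449e-5)
v = 5 (v = 3 + 2 = 5)
r(X) = 3*X (r(X) = 2*X + X = 3*X)
R(Z) = 15 - Z (R(Z) = 3*5 - Z = 15 - Z)
R(22) - (s - 1*(-17117)) = (15 - 1*22) - (-1/19066 - 1*(-17117)) = (15 - 22) - (-1/19066 + 17117) = -7 - 1*326352721/19066 = -7 - 326352721/19066 = -326486183/19066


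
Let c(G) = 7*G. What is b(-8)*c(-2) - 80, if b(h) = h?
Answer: 32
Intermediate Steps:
b(-8)*c(-2) - 80 = -56*(-2) - 80 = -8*(-14) - 80 = 112 - 80 = 32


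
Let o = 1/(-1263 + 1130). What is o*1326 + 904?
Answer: 118906/133 ≈ 894.03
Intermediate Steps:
o = -1/133 (o = 1/(-133) = -1/133 ≈ -0.0075188)
o*1326 + 904 = -1/133*1326 + 904 = -1326/133 + 904 = 118906/133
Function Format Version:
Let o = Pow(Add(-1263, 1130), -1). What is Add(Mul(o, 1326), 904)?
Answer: Rational(118906, 133) ≈ 894.03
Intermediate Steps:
o = Rational(-1, 133) (o = Pow(-133, -1) = Rational(-1, 133) ≈ -0.0075188)
Add(Mul(o, 1326), 904) = Add(Mul(Rational(-1, 133), 1326), 904) = Add(Rational(-1326, 133), 904) = Rational(118906, 133)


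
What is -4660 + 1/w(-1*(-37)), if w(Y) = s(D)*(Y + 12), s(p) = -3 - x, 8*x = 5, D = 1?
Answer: -6621868/1421 ≈ -4660.0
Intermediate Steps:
x = 5/8 (x = (1/8)*5 = 5/8 ≈ 0.62500)
s(p) = -29/8 (s(p) = -3 - 1*5/8 = -3 - 5/8 = -29/8)
w(Y) = -87/2 - 29*Y/8 (w(Y) = -29*(Y + 12)/8 = -29*(12 + Y)/8 = -87/2 - 29*Y/8)
-4660 + 1/w(-1*(-37)) = -4660 + 1/(-87/2 - (-29)*(-37)/8) = -4660 + 1/(-87/2 - 29/8*37) = -4660 + 1/(-87/2 - 1073/8) = -4660 + 1/(-1421/8) = -4660 - 8/1421 = -6621868/1421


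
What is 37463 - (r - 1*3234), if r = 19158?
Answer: 21539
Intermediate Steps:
37463 - (r - 1*3234) = 37463 - (19158 - 1*3234) = 37463 - (19158 - 3234) = 37463 - 1*15924 = 37463 - 15924 = 21539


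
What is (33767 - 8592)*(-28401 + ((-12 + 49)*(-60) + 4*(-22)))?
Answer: -773099075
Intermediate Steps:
(33767 - 8592)*(-28401 + ((-12 + 49)*(-60) + 4*(-22))) = 25175*(-28401 + (37*(-60) - 88)) = 25175*(-28401 + (-2220 - 88)) = 25175*(-28401 - 2308) = 25175*(-30709) = -773099075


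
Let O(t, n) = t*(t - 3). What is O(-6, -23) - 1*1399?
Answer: -1345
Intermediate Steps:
O(t, n) = t*(-3 + t)
O(-6, -23) - 1*1399 = -6*(-3 - 6) - 1*1399 = -6*(-9) - 1399 = 54 - 1399 = -1345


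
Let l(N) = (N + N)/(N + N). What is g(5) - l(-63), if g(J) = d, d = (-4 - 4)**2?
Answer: 63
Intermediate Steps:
d = 64 (d = (-8)**2 = 64)
g(J) = 64
l(N) = 1 (l(N) = (2*N)/((2*N)) = (2*N)*(1/(2*N)) = 1)
g(5) - l(-63) = 64 - 1*1 = 64 - 1 = 63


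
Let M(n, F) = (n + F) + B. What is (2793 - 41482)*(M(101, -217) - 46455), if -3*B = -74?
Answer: 5402493271/3 ≈ 1.8008e+9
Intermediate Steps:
B = 74/3 (B = -1/3*(-74) = 74/3 ≈ 24.667)
M(n, F) = 74/3 + F + n (M(n, F) = (n + F) + 74/3 = (F + n) + 74/3 = 74/3 + F + n)
(2793 - 41482)*(M(101, -217) - 46455) = (2793 - 41482)*((74/3 - 217 + 101) - 46455) = -38689*(-274/3 - 46455) = -38689*(-139639/3) = 5402493271/3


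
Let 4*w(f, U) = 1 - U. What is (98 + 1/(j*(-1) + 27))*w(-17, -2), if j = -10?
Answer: 10881/148 ≈ 73.520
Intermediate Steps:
w(f, U) = ¼ - U/4 (w(f, U) = (1 - U)/4 = ¼ - U/4)
(98 + 1/(j*(-1) + 27))*w(-17, -2) = (98 + 1/(-10*(-1) + 27))*(¼ - ¼*(-2)) = (98 + 1/(10 + 27))*(¼ + ½) = (98 + 1/37)*(¾) = (3627/37)*(¾) = 10881/148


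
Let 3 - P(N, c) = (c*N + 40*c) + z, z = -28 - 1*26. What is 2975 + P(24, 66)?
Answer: -1192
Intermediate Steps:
z = -54 (z = -28 - 26 = -54)
P(N, c) = 57 - 40*c - N*c (P(N, c) = 3 - ((c*N + 40*c) - 54) = 3 - ((N*c + 40*c) - 54) = 3 - ((40*c + N*c) - 54) = 3 - (-54 + 40*c + N*c) = 3 + (54 - 40*c - N*c) = 57 - 40*c - N*c)
2975 + P(24, 66) = 2975 + (57 - 40*66 - 1*24*66) = 2975 + (57 - 2640 - 1584) = 2975 - 4167 = -1192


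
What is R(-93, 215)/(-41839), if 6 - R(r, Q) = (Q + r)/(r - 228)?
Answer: -2048/13430319 ≈ -0.00015249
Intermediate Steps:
R(r, Q) = 6 - (Q + r)/(-228 + r) (R(r, Q) = 6 - (Q + r)/(r - 228) = 6 - (Q + r)/(-228 + r))
R(-93, 215)/(-41839) = ((-1368 - 1*215 + 5*(-93))/(-228 - 93))/(-41839) = ((-1368 - 215 - 465)/(-321))*(-1/41839) = -1/321*(-2048)*(-1/41839) = (2048/321)*(-1/41839) = -2048/13430319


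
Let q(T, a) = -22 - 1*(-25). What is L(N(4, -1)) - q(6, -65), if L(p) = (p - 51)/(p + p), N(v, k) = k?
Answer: 23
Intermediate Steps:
L(p) = (-51 + p)/(2*p) (L(p) = (-51 + p)/((2*p)) = (-51 + p)*(1/(2*p)) = (-51 + p)/(2*p))
q(T, a) = 3 (q(T, a) = -22 + 25 = 3)
L(N(4, -1)) - q(6, -65) = (1/2)*(-51 - 1)/(-1) - 1*3 = (1/2)*(-1)*(-52) - 3 = 26 - 3 = 23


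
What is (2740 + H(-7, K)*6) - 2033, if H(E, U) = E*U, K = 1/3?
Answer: 693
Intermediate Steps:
K = 1/3 ≈ 0.33333
(2740 + H(-7, K)*6) - 2033 = (2740 - 7*1/3*6) - 2033 = (2740 - 7/3*6) - 2033 = (2740 - 14) - 2033 = 2726 - 2033 = 693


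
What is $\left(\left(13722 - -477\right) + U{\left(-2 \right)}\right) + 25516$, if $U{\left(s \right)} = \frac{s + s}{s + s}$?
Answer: $39716$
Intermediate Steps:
$U{\left(s \right)} = 1$ ($U{\left(s \right)} = \frac{2 s}{2 s} = 2 s \frac{1}{2 s} = 1$)
$\left(\left(13722 - -477\right) + U{\left(-2 \right)}\right) + 25516 = \left(\left(13722 - -477\right) + 1\right) + 25516 = \left(\left(13722 + 477\right) + 1\right) + 25516 = \left(14199 + 1\right) + 25516 = 14200 + 25516 = 39716$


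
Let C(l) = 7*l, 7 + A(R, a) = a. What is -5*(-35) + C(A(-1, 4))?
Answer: 154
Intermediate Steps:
A(R, a) = -7 + a
-5*(-35) + C(A(-1, 4)) = -5*(-35) + 7*(-7 + 4) = 175 + 7*(-3) = 175 - 21 = 154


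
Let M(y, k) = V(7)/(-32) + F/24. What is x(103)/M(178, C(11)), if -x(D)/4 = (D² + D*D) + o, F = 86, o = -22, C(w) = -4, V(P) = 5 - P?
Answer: -581376/25 ≈ -23255.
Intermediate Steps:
M(y, k) = 175/48 (M(y, k) = (5 - 1*7)/(-32) + 86/24 = (5 - 7)*(-1/32) + 86*(1/24) = -2*(-1/32) + 43/12 = 1/16 + 43/12 = 175/48)
x(D) = 88 - 8*D² (x(D) = -4*((D² + D*D) - 22) = -4*((D² + D²) - 22) = -4*(2*D² - 22) = -4*(-22 + 2*D²) = 88 - 8*D²)
x(103)/M(178, C(11)) = (88 - 8*103²)/(175/48) = (88 - 8*10609)*(48/175) = (88 - 84872)*(48/175) = -84784*48/175 = -581376/25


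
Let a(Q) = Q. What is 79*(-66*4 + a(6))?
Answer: -20382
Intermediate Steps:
79*(-66*4 + a(6)) = 79*(-66*4 + 6) = 79*(-264 + 6) = 79*(-258) = -20382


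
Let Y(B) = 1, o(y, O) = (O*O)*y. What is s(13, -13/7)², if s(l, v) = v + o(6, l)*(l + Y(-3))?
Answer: 9872210881/49 ≈ 2.0147e+8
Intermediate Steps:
o(y, O) = y*O² (o(y, O) = O²*y = y*O²)
s(l, v) = v + 6*l²*(1 + l) (s(l, v) = v + (6*l²)*(l + 1) = v + (6*l²)*(1 + l) = v + 6*l²*(1 + l))
s(13, -13/7)² = (-13/7 + 6*13² + 6*13³)² = (-13*⅐ + 6*169 + 6*2197)² = (-13/7 + 1014 + 13182)² = (99359/7)² = 9872210881/49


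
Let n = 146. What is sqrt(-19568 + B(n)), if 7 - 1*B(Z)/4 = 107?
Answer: 16*I*sqrt(78) ≈ 141.31*I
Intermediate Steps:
B(Z) = -400 (B(Z) = 28 - 4*107 = 28 - 428 = -400)
sqrt(-19568 + B(n)) = sqrt(-19568 - 400) = sqrt(-19968) = 16*I*sqrt(78)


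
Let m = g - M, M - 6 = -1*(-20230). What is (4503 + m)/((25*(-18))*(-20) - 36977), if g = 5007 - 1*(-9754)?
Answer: 972/27977 ≈ 0.034743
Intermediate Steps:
g = 14761 (g = 5007 + 9754 = 14761)
M = 20236 (M = 6 - 1*(-20230) = 6 + 20230 = 20236)
m = -5475 (m = 14761 - 1*20236 = 14761 - 20236 = -5475)
(4503 + m)/((25*(-18))*(-20) - 36977) = (4503 - 5475)/((25*(-18))*(-20) - 36977) = -972/(-450*(-20) - 36977) = -972/(9000 - 36977) = -972/(-27977) = -972*(-1/27977) = 972/27977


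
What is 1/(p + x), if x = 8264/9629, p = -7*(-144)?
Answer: 9629/9714296 ≈ 0.00099122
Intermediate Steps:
p = 1008
x = 8264/9629 (x = 8264*(1/9629) = 8264/9629 ≈ 0.85824)
1/(p + x) = 1/(1008 + 8264/9629) = 1/(9714296/9629) = 9629/9714296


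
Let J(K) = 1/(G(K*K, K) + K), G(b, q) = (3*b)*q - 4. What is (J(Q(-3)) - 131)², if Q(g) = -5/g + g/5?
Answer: 10640128801/633616 ≈ 16793.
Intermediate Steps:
Q(g) = -5/g + g/5 (Q(g) = -5/g + g*(⅕) = -5/g + g/5)
G(b, q) = -4 + 3*b*q (G(b, q) = 3*b*q - 4 = -4 + 3*b*q)
J(K) = 1/(-4 + K + 3*K³) (J(K) = 1/((-4 + 3*(K*K)*K) + K) = 1/((-4 + 3*K²*K) + K) = 1/((-4 + 3*K³) + K) = 1/(-4 + K + 3*K³))
(J(Q(-3)) - 131)² = (1/(-4 + (-5/(-3) + (⅕)*(-3)) + 3*(-5/(-3) + (⅕)*(-3))³) - 131)² = (1/(-4 + (-5*(-⅓) - ⅗) + 3*(-5*(-⅓) - ⅗)³) - 131)² = (1/(-4 + (5/3 - ⅗) + 3*(5/3 - ⅗)³) - 131)² = (1/(-4 + 16/15 + 3*(16/15)³) - 131)² = (1/(-4 + 16/15 + 3*(4096/3375)) - 131)² = (1/(-4 + 16/15 + 4096/1125) - 131)² = (1/(796/1125) - 131)² = (1125/796 - 131)² = (-103151/796)² = 10640128801/633616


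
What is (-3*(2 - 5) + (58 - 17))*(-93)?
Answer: -4650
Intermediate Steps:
(-3*(2 - 5) + (58 - 17))*(-93) = (-3*(-3) + 41)*(-93) = (9 + 41)*(-93) = 50*(-93) = -4650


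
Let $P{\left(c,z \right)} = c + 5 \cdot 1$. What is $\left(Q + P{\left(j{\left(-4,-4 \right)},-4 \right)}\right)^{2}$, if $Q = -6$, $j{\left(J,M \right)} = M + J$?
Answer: $81$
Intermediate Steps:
$j{\left(J,M \right)} = J + M$
$P{\left(c,z \right)} = 5 + c$ ($P{\left(c,z \right)} = c + 5 = 5 + c$)
$\left(Q + P{\left(j{\left(-4,-4 \right)},-4 \right)}\right)^{2} = \left(-6 + \left(5 - 8\right)\right)^{2} = \left(-6 - 3\right)^{2} = \left(-9\right)^{2} = 81$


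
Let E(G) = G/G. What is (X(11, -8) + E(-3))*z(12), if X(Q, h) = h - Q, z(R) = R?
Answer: -216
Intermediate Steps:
E(G) = 1
(X(11, -8) + E(-3))*z(12) = ((-8 - 1*11) + 1)*12 = ((-8 - 11) + 1)*12 = (-19 + 1)*12 = -18*12 = -216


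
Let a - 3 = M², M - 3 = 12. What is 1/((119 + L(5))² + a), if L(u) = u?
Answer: 1/15604 ≈ 6.4086e-5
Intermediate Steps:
M = 15 (M = 3 + 12 = 15)
a = 228 (a = 3 + 15² = 3 + 225 = 228)
1/((119 + L(5))² + a) = 1/((119 + 5)² + 228) = 1/(124² + 228) = 1/(15376 + 228) = 1/15604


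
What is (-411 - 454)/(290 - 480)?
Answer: 173/38 ≈ 4.5526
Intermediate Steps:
(-411 - 454)/(290 - 480) = -865/(-190) = -865*(-1/190) = 173/38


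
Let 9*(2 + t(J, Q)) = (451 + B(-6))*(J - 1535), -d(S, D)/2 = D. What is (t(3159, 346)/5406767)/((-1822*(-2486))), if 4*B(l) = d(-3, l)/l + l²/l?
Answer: 364579/110204585425638 ≈ 3.3082e-9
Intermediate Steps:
d(S, D) = -2*D
B(l) = -½ + l/4 (B(l) = ((-2*l)/l + l²/l)/4 = (-2 + l)/4 = -½ + l/4)
t(J, Q) = -689233/9 + 449*J/9 (t(J, Q) = -2 + ((451 + (-½ + (¼)*(-6)))*(J - 1535))/9 = -2 + ((451 + (-½ - 3/2))*(-1535 + J))/9 = -2 + ((451 - 2)*(-1535 + J))/9 = -2 + (449*(-1535 + J))/9 = -2 + (-689215 + 449*J)/9 = -2 + (-689215/9 + 449*J/9) = -689233/9 + 449*J/9)
(t(3159, 346)/5406767)/((-1822*(-2486))) = ((-689233/9 + (449/9)*3159)/5406767)/((-1822*(-2486))) = ((-689233/9 + 157599)*(1/5406767))/4529492 = ((729158/9)*(1/5406767))*(1/4529492) = (729158/48660903)*(1/4529492) = 364579/110204585425638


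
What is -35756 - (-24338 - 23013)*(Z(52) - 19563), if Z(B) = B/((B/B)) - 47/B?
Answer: -48045083581/52 ≈ -9.2394e+8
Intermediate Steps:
Z(B) = B - 47/B (Z(B) = B/1 - 47/B = B*1 - 47/B = B - 47/B)
-35756 - (-24338 - 23013)*(Z(52) - 19563) = -35756 - (-24338 - 23013)*((52 - 47/52) - 19563) = -35756 - (-47351)*((52 - 47*1/52) - 19563) = -35756 - (-47351)*((52 - 47/52) - 19563) = -35756 - (-47351)*(2657/52 - 19563) = -35756 - (-47351)*(-1014619)/52 = -35756 - 1*48043224269/52 = -35756 - 48043224269/52 = -48045083581/52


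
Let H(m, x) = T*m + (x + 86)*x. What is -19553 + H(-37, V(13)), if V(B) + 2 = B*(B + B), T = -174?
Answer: 128677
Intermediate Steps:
V(B) = -2 + 2*B² (V(B) = -2 + B*(B + B) = -2 + B*(2*B) = -2 + 2*B²)
H(m, x) = -174*m + x*(86 + x) (H(m, x) = -174*m + (x + 86)*x = -174*m + (86 + x)*x = -174*m + x*(86 + x))
-19553 + H(-37, V(13)) = -19553 + ((-2 + 2*13²)² - 174*(-37) + 86*(-2 + 2*13²)) = -19553 + ((-2 + 2*169)² + 6438 + 86*(-2 + 2*169)) = -19553 + ((-2 + 338)² + 6438 + 86*(-2 + 338)) = -19553 + (336² + 6438 + 86*336) = -19553 + (112896 + 6438 + 28896) = -19553 + 148230 = 128677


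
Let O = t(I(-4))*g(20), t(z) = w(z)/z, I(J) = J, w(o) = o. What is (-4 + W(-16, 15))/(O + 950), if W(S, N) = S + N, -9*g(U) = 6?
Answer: -15/2848 ≈ -0.0052669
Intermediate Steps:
g(U) = -2/3 (g(U) = -1/9*6 = -2/3)
W(S, N) = N + S
t(z) = 1 (t(z) = z/z = 1)
O = -2/3 (O = 1*(-2/3) = -2/3 ≈ -0.66667)
(-4 + W(-16, 15))/(O + 950) = (-4 + (15 - 16))/(-2/3 + 950) = (-4 - 1)/(2848/3) = -5*3/2848 = -15/2848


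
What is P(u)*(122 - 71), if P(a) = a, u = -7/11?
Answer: -357/11 ≈ -32.455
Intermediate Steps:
u = -7/11 (u = -7*1/11 = -7/11 ≈ -0.63636)
P(u)*(122 - 71) = -7*(122 - 71)/11 = -7/11*51 = -357/11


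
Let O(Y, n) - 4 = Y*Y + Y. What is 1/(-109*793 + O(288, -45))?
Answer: -1/3201 ≈ -0.00031240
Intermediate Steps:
O(Y, n) = 4 + Y + Y² (O(Y, n) = 4 + (Y*Y + Y) = 4 + (Y² + Y) = 4 + (Y + Y²) = 4 + Y + Y²)
1/(-109*793 + O(288, -45)) = 1/(-109*793 + (4 + 288 + 288²)) = 1/(-86437 + (4 + 288 + 82944)) = 1/(-86437 + 83236) = 1/(-3201) = -1/3201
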